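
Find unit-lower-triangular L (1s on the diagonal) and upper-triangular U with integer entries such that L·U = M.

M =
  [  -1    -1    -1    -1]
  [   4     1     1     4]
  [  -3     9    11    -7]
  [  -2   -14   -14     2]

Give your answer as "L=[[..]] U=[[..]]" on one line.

L=[[1,0,0,0],[-4,1,0,0],[3,-4,1,0],[2,4,0,1]] U=[[-1,-1,-1,-1],[0,-3,-3,0],[0,0,2,-4],[0,0,0,4]]

  r1 -= -4·r0 → [0,-3,-3,0]
  r2 -= 3·r0 → [0,12,14,-4]
  r3 -= 2·r0 → [0,-12,-12,4]
  r2 -= -4·r1 → [0,0,2,-4]
  r3 -= 4·r1 → [0,0,0,4]
  r3 -= 0·r2 → [0,0,0,4]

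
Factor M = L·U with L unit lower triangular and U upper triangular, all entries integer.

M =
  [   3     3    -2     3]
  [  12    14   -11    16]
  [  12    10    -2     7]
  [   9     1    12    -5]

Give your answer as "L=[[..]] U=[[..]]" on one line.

  r1 -= 4·r0 → [0,2,-3,4]
  r2 -= 4·r0 → [0,-2,6,-5]
  r3 -= 3·r0 → [0,-8,18,-14]
  r2 -= -1·r1 → [0,0,3,-1]
  r3 -= -4·r1 → [0,0,6,2]
  r3 -= 2·r2 → [0,0,0,4]

L=[[1,0,0,0],[4,1,0,0],[4,-1,1,0],[3,-4,2,1]] U=[[3,3,-2,3],[0,2,-3,4],[0,0,3,-1],[0,0,0,4]]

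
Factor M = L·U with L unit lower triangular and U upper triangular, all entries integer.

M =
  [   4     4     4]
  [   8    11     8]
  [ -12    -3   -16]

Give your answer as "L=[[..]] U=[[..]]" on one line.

  r1 -= 2·r0 → [0,3,0]
  r2 -= -3·r0 → [0,9,-4]
  r2 -= 3·r1 → [0,0,-4]

L=[[1,0,0],[2,1,0],[-3,3,1]] U=[[4,4,4],[0,3,0],[0,0,-4]]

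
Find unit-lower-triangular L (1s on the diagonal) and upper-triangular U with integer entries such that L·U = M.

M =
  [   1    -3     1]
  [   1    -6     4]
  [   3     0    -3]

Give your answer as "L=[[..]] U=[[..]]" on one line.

L=[[1,0,0],[1,1,0],[3,-3,1]] U=[[1,-3,1],[0,-3,3],[0,0,3]]

  row1 -= 1·row0 → [0,-3,3]
  row2 -= 3·row0 → [0,9,-6]
  row2 -= -3·row1 → [0,0,3]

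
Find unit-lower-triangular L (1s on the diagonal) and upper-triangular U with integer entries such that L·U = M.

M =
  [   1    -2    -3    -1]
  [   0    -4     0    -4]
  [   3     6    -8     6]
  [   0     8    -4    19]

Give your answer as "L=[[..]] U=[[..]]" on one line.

  r1 -= 0·r0 → [0,-4,0,-4]
  r2 -= 3·r0 → [0,12,1,9]
  r3 -= 0·r0 → [0,8,-4,19]
  r2 -= -3·r1 → [0,0,1,-3]
  r3 -= -2·r1 → [0,0,-4,11]
  r3 -= -4·r2 → [0,0,0,-1]

L=[[1,0,0,0],[0,1,0,0],[3,-3,1,0],[0,-2,-4,1]] U=[[1,-2,-3,-1],[0,-4,0,-4],[0,0,1,-3],[0,0,0,-1]]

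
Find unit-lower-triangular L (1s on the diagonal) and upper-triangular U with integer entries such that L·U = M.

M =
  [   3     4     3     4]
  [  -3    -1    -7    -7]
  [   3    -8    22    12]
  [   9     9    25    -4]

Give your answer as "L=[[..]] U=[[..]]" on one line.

L=[[1,0,0,0],[-1,1,0,0],[1,-4,1,0],[3,-1,4,1]] U=[[3,4,3,4],[0,3,-4,-3],[0,0,3,-4],[0,0,0,-3]]

  R1 -= -1·R0 → [0,3,-4,-3]
  R2 -= 1·R0 → [0,-12,19,8]
  R3 -= 3·R0 → [0,-3,16,-16]
  R2 -= -4·R1 → [0,0,3,-4]
  R3 -= -1·R1 → [0,0,12,-19]
  R3 -= 4·R2 → [0,0,0,-3]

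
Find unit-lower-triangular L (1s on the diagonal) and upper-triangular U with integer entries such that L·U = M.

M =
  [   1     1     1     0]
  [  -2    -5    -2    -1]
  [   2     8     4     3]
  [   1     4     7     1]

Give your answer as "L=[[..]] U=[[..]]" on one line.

L=[[1,0,0,0],[-2,1,0,0],[2,-2,1,0],[1,-1,3,1]] U=[[1,1,1,0],[0,-3,0,-1],[0,0,2,1],[0,0,0,-3]]

  r1 -= -2·r0 → [0,-3,0,-1]
  r2 -= 2·r0 → [0,6,2,3]
  r3 -= 1·r0 → [0,3,6,1]
  r2 -= -2·r1 → [0,0,2,1]
  r3 -= -1·r1 → [0,0,6,0]
  r3 -= 3·r2 → [0,0,0,-3]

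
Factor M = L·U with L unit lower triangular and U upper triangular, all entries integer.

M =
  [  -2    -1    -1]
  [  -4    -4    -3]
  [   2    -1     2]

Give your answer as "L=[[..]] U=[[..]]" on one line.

  R1 -= 2·R0 → [0,-2,-1]
  R2 -= -1·R0 → [0,-2,1]
  R2 -= 1·R1 → [0,0,2]

L=[[1,0,0],[2,1,0],[-1,1,1]] U=[[-2,-1,-1],[0,-2,-1],[0,0,2]]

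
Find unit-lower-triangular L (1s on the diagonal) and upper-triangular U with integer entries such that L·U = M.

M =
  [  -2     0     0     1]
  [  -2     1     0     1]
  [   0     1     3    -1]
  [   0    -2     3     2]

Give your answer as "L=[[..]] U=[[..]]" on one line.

L=[[1,0,0,0],[1,1,0,0],[0,1,1,0],[0,-2,1,1]] U=[[-2,0,0,1],[0,1,0,0],[0,0,3,-1],[0,0,0,3]]

  row1 -= 1·row0 → [0,1,0,0]
  row2 -= 0·row0 → [0,1,3,-1]
  row3 -= 0·row0 → [0,-2,3,2]
  row2 -= 1·row1 → [0,0,3,-1]
  row3 -= -2·row1 → [0,0,3,2]
  row3 -= 1·row2 → [0,0,0,3]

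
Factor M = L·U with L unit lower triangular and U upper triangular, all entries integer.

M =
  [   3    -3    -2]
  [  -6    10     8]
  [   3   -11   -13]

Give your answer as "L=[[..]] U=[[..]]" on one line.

  row1 -= -2·row0 → [0,4,4]
  row2 -= 1·row0 → [0,-8,-11]
  row2 -= -2·row1 → [0,0,-3]

L=[[1,0,0],[-2,1,0],[1,-2,1]] U=[[3,-3,-2],[0,4,4],[0,0,-3]]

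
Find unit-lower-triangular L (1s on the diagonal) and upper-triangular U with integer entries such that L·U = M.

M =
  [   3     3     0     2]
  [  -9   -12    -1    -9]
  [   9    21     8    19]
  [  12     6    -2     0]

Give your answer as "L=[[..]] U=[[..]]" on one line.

L=[[1,0,0,0],[-3,1,0,0],[3,-4,1,0],[4,2,0,1]] U=[[3,3,0,2],[0,-3,-1,-3],[0,0,4,1],[0,0,0,-2]]

  r1 -= -3·r0 → [0,-3,-1,-3]
  r2 -= 3·r0 → [0,12,8,13]
  r3 -= 4·r0 → [0,-6,-2,-8]
  r2 -= -4·r1 → [0,0,4,1]
  r3 -= 2·r1 → [0,0,0,-2]
  r3 -= 0·r2 → [0,0,0,-2]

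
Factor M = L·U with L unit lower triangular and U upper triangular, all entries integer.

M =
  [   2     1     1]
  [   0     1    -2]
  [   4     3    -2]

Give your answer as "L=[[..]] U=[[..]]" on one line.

  r1 -= 0·r0 → [0,1,-2]
  r2 -= 2·r0 → [0,1,-4]
  r2 -= 1·r1 → [0,0,-2]

L=[[1,0,0],[0,1,0],[2,1,1]] U=[[2,1,1],[0,1,-2],[0,0,-2]]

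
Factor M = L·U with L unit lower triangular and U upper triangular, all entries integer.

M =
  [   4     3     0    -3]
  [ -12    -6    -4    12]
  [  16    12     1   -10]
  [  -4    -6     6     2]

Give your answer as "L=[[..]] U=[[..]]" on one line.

L=[[1,0,0,0],[-3,1,0,0],[4,0,1,0],[-1,-1,2,1]] U=[[4,3,0,-3],[0,3,-4,3],[0,0,1,2],[0,0,0,-2]]

  row1 -= -3·row0 → [0,3,-4,3]
  row2 -= 4·row0 → [0,0,1,2]
  row3 -= -1·row0 → [0,-3,6,-1]
  row2 -= 0·row1 → [0,0,1,2]
  row3 -= -1·row1 → [0,0,2,2]
  row3 -= 2·row2 → [0,0,0,-2]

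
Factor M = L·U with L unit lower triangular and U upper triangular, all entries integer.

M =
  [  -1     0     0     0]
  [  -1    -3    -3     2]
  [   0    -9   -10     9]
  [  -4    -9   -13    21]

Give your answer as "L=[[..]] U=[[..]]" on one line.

L=[[1,0,0,0],[1,1,0,0],[0,3,1,0],[4,3,4,1]] U=[[-1,0,0,0],[0,-3,-3,2],[0,0,-1,3],[0,0,0,3]]

  r1 -= 1·r0 → [0,-3,-3,2]
  r2 -= 0·r0 → [0,-9,-10,9]
  r3 -= 4·r0 → [0,-9,-13,21]
  r2 -= 3·r1 → [0,0,-1,3]
  r3 -= 3·r1 → [0,0,-4,15]
  r3 -= 4·r2 → [0,0,0,3]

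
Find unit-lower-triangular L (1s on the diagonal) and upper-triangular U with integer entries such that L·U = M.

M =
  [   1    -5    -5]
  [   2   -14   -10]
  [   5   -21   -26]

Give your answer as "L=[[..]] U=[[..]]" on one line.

L=[[1,0,0],[2,1,0],[5,-1,1]] U=[[1,-5,-5],[0,-4,0],[0,0,-1]]

  R1 -= 2·R0 → [0,-4,0]
  R2 -= 5·R0 → [0,4,-1]
  R2 -= -1·R1 → [0,0,-1]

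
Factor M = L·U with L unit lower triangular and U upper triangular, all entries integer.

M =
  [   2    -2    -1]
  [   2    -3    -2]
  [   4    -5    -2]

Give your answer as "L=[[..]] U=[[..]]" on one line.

  row1 -= 1·row0 → [0,-1,-1]
  row2 -= 2·row0 → [0,-1,0]
  row2 -= 1·row1 → [0,0,1]

L=[[1,0,0],[1,1,0],[2,1,1]] U=[[2,-2,-1],[0,-1,-1],[0,0,1]]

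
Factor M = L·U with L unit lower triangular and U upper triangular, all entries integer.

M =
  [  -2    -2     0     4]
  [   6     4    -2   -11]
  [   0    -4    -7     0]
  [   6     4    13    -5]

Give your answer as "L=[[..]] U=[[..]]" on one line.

  R1 -= -3·R0 → [0,-2,-2,1]
  R2 -= 0·R0 → [0,-4,-7,0]
  R3 -= -3·R0 → [0,-2,13,7]
  R2 -= 2·R1 → [0,0,-3,-2]
  R3 -= 1·R1 → [0,0,15,6]
  R3 -= -5·R2 → [0,0,0,-4]

L=[[1,0,0,0],[-3,1,0,0],[0,2,1,0],[-3,1,-5,1]] U=[[-2,-2,0,4],[0,-2,-2,1],[0,0,-3,-2],[0,0,0,-4]]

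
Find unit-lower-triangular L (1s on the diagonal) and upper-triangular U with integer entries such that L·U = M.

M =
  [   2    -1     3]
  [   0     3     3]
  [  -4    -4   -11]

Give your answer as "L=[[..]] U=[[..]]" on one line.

  R1 -= 0·R0 → [0,3,3]
  R2 -= -2·R0 → [0,-6,-5]
  R2 -= -2·R1 → [0,0,1]

L=[[1,0,0],[0,1,0],[-2,-2,1]] U=[[2,-1,3],[0,3,3],[0,0,1]]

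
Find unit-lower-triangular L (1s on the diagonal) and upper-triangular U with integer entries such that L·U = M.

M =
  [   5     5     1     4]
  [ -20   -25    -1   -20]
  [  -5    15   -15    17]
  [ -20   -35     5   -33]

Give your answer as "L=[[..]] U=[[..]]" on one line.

  row1 -= -4·row0 → [0,-5,3,-4]
  row2 -= -1·row0 → [0,20,-14,21]
  row3 -= -4·row0 → [0,-15,9,-17]
  row2 -= -4·row1 → [0,0,-2,5]
  row3 -= 3·row1 → [0,0,0,-5]
  row3 -= 0·row2 → [0,0,0,-5]

L=[[1,0,0,0],[-4,1,0,0],[-1,-4,1,0],[-4,3,0,1]] U=[[5,5,1,4],[0,-5,3,-4],[0,0,-2,5],[0,0,0,-5]]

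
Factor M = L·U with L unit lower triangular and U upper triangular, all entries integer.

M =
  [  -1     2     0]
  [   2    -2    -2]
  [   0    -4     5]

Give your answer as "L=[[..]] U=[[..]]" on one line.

  R1 -= -2·R0 → [0,2,-2]
  R2 -= 0·R0 → [0,-4,5]
  R2 -= -2·R1 → [0,0,1]

L=[[1,0,0],[-2,1,0],[0,-2,1]] U=[[-1,2,0],[0,2,-2],[0,0,1]]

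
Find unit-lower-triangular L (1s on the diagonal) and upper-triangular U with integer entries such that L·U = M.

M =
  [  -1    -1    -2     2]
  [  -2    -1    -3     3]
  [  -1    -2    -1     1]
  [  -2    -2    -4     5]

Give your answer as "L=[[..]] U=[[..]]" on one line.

  r1 -= 2·r0 → [0,1,1,-1]
  r2 -= 1·r0 → [0,-1,1,-1]
  r3 -= 2·r0 → [0,0,0,1]
  r2 -= -1·r1 → [0,0,2,-2]
  r3 -= 0·r1 → [0,0,0,1]
  r3 -= 0·r2 → [0,0,0,1]

L=[[1,0,0,0],[2,1,0,0],[1,-1,1,0],[2,0,0,1]] U=[[-1,-1,-2,2],[0,1,1,-1],[0,0,2,-2],[0,0,0,1]]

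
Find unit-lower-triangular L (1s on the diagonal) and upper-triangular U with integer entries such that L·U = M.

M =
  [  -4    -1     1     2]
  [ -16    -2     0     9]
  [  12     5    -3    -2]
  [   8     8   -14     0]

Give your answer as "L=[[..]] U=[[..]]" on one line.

  R1 -= 4·R0 → [0,2,-4,1]
  R2 -= -3·R0 → [0,2,0,4]
  R3 -= -2·R0 → [0,6,-12,4]
  R2 -= 1·R1 → [0,0,4,3]
  R3 -= 3·R1 → [0,0,0,1]
  R3 -= 0·R2 → [0,0,0,1]

L=[[1,0,0,0],[4,1,0,0],[-3,1,1,0],[-2,3,0,1]] U=[[-4,-1,1,2],[0,2,-4,1],[0,0,4,3],[0,0,0,1]]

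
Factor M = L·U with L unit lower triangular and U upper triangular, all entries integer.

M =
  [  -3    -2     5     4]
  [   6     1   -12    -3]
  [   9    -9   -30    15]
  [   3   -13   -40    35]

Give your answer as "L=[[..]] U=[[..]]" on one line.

L=[[1,0,0,0],[-2,1,0,0],[-3,5,1,0],[-1,5,5,1]] U=[[-3,-2,5,4],[0,-3,-2,5],[0,0,-5,2],[0,0,0,4]]

  r1 -= -2·r0 → [0,-3,-2,5]
  r2 -= -3·r0 → [0,-15,-15,27]
  r3 -= -1·r0 → [0,-15,-35,39]
  r2 -= 5·r1 → [0,0,-5,2]
  r3 -= 5·r1 → [0,0,-25,14]
  r3 -= 5·r2 → [0,0,0,4]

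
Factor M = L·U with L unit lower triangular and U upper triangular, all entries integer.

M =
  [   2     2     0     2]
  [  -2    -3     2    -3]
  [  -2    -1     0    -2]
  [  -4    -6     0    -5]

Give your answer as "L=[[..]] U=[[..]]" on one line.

L=[[1,0,0,0],[-1,1,0,0],[-1,-1,1,0],[-2,2,-2,1]] U=[[2,2,0,2],[0,-1,2,-1],[0,0,2,-1],[0,0,0,-1]]

  R1 -= -1·R0 → [0,-1,2,-1]
  R2 -= -1·R0 → [0,1,0,0]
  R3 -= -2·R0 → [0,-2,0,-1]
  R2 -= -1·R1 → [0,0,2,-1]
  R3 -= 2·R1 → [0,0,-4,1]
  R3 -= -2·R2 → [0,0,0,-1]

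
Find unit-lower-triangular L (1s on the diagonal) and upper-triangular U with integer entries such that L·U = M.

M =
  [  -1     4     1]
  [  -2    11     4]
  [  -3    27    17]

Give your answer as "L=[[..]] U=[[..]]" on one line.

  r1 -= 2·r0 → [0,3,2]
  r2 -= 3·r0 → [0,15,14]
  r2 -= 5·r1 → [0,0,4]

L=[[1,0,0],[2,1,0],[3,5,1]] U=[[-1,4,1],[0,3,2],[0,0,4]]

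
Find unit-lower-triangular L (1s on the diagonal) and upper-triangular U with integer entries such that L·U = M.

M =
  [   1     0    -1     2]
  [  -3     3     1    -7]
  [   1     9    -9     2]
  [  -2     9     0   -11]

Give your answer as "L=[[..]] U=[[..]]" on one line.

L=[[1,0,0,0],[-3,1,0,0],[1,3,1,0],[-2,3,-2,1]] U=[[1,0,-1,2],[0,3,-2,-1],[0,0,-2,3],[0,0,0,2]]

  r1 -= -3·r0 → [0,3,-2,-1]
  r2 -= 1·r0 → [0,9,-8,0]
  r3 -= -2·r0 → [0,9,-2,-7]
  r2 -= 3·r1 → [0,0,-2,3]
  r3 -= 3·r1 → [0,0,4,-4]
  r3 -= -2·r2 → [0,0,0,2]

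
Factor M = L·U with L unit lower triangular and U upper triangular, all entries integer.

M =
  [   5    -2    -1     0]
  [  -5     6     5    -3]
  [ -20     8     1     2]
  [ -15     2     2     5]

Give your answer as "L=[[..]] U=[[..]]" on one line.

  r1 -= -1·r0 → [0,4,4,-3]
  r2 -= -4·r0 → [0,0,-3,2]
  r3 -= -3·r0 → [0,-4,-1,5]
  r2 -= 0·r1 → [0,0,-3,2]
  r3 -= -1·r1 → [0,0,3,2]
  r3 -= -1·r2 → [0,0,0,4]

L=[[1,0,0,0],[-1,1,0,0],[-4,0,1,0],[-3,-1,-1,1]] U=[[5,-2,-1,0],[0,4,4,-3],[0,0,-3,2],[0,0,0,4]]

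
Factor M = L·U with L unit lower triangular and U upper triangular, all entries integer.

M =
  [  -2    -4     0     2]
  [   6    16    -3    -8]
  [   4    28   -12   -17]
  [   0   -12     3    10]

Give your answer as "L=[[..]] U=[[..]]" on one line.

  R1 -= -3·R0 → [0,4,-3,-2]
  R2 -= -2·R0 → [0,20,-12,-13]
  R3 -= 0·R0 → [0,-12,3,10]
  R2 -= 5·R1 → [0,0,3,-3]
  R3 -= -3·R1 → [0,0,-6,4]
  R3 -= -2·R2 → [0,0,0,-2]

L=[[1,0,0,0],[-3,1,0,0],[-2,5,1,0],[0,-3,-2,1]] U=[[-2,-4,0,2],[0,4,-3,-2],[0,0,3,-3],[0,0,0,-2]]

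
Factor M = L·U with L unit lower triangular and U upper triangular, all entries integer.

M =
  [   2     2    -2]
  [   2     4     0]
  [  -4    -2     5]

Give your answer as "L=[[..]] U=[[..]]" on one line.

  row1 -= 1·row0 → [0,2,2]
  row2 -= -2·row0 → [0,2,1]
  row2 -= 1·row1 → [0,0,-1]

L=[[1,0,0],[1,1,0],[-2,1,1]] U=[[2,2,-2],[0,2,2],[0,0,-1]]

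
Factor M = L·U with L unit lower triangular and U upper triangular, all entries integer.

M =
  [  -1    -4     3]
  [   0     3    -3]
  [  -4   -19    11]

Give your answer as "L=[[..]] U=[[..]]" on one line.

  row1 -= 0·row0 → [0,3,-3]
  row2 -= 4·row0 → [0,-3,-1]
  row2 -= -1·row1 → [0,0,-4]

L=[[1,0,0],[0,1,0],[4,-1,1]] U=[[-1,-4,3],[0,3,-3],[0,0,-4]]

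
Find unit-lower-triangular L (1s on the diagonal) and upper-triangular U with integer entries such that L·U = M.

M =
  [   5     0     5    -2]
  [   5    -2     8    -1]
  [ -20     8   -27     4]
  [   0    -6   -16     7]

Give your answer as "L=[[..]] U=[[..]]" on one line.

  row1 -= 1·row0 → [0,-2,3,1]
  row2 -= -4·row0 → [0,8,-7,-4]
  row3 -= 0·row0 → [0,-6,-16,7]
  row2 -= -4·row1 → [0,0,5,0]
  row3 -= 3·row1 → [0,0,-25,4]
  row3 -= -5·row2 → [0,0,0,4]

L=[[1,0,0,0],[1,1,0,0],[-4,-4,1,0],[0,3,-5,1]] U=[[5,0,5,-2],[0,-2,3,1],[0,0,5,0],[0,0,0,4]]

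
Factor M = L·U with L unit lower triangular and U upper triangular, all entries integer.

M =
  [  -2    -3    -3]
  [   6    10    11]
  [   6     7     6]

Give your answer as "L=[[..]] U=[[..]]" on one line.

  r1 -= -3·r0 → [0,1,2]
  r2 -= -3·r0 → [0,-2,-3]
  r2 -= -2·r1 → [0,0,1]

L=[[1,0,0],[-3,1,0],[-3,-2,1]] U=[[-2,-3,-3],[0,1,2],[0,0,1]]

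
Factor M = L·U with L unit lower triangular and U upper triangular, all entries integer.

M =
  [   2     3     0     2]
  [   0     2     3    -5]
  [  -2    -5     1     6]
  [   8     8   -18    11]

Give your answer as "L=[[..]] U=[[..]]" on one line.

  R1 -= 0·R0 → [0,2,3,-5]
  R2 -= -1·R0 → [0,-2,1,8]
  R3 -= 4·R0 → [0,-4,-18,3]
  R2 -= -1·R1 → [0,0,4,3]
  R3 -= -2·R1 → [0,0,-12,-7]
  R3 -= -3·R2 → [0,0,0,2]

L=[[1,0,0,0],[0,1,0,0],[-1,-1,1,0],[4,-2,-3,1]] U=[[2,3,0,2],[0,2,3,-5],[0,0,4,3],[0,0,0,2]]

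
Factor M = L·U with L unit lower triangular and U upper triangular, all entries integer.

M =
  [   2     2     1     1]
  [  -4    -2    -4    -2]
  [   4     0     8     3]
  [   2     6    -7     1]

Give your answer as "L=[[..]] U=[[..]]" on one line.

L=[[1,0,0,0],[-2,1,0,0],[2,-2,1,0],[1,2,-2,1]] U=[[2,2,1,1],[0,2,-2,0],[0,0,2,1],[0,0,0,2]]

  r1 -= -2·r0 → [0,2,-2,0]
  r2 -= 2·r0 → [0,-4,6,1]
  r3 -= 1·r0 → [0,4,-8,0]
  r2 -= -2·r1 → [0,0,2,1]
  r3 -= 2·r1 → [0,0,-4,0]
  r3 -= -2·r2 → [0,0,0,2]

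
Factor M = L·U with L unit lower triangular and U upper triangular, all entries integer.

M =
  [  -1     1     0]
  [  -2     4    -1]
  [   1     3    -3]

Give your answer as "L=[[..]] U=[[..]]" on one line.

L=[[1,0,0],[2,1,0],[-1,2,1]] U=[[-1,1,0],[0,2,-1],[0,0,-1]]

  row1 -= 2·row0 → [0,2,-1]
  row2 -= -1·row0 → [0,4,-3]
  row2 -= 2·row1 → [0,0,-1]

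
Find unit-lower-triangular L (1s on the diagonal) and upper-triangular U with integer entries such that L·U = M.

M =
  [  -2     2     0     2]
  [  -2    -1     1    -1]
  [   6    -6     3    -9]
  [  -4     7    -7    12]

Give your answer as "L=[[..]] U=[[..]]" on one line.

  r1 -= 1·r0 → [0,-3,1,-3]
  r2 -= -3·r0 → [0,0,3,-3]
  r3 -= 2·r0 → [0,3,-7,8]
  r2 -= 0·r1 → [0,0,3,-3]
  r3 -= -1·r1 → [0,0,-6,5]
  r3 -= -2·r2 → [0,0,0,-1]

L=[[1,0,0,0],[1,1,0,0],[-3,0,1,0],[2,-1,-2,1]] U=[[-2,2,0,2],[0,-3,1,-3],[0,0,3,-3],[0,0,0,-1]]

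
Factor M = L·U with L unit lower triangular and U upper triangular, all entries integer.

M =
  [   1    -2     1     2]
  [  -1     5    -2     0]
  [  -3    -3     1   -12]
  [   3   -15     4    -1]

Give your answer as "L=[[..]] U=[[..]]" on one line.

L=[[1,0,0,0],[-1,1,0,0],[-3,-3,1,0],[3,-3,-2,1]] U=[[1,-2,1,2],[0,3,-1,2],[0,0,1,0],[0,0,0,-1]]

  R1 -= -1·R0 → [0,3,-1,2]
  R2 -= -3·R0 → [0,-9,4,-6]
  R3 -= 3·R0 → [0,-9,1,-7]
  R2 -= -3·R1 → [0,0,1,0]
  R3 -= -3·R1 → [0,0,-2,-1]
  R3 -= -2·R2 → [0,0,0,-1]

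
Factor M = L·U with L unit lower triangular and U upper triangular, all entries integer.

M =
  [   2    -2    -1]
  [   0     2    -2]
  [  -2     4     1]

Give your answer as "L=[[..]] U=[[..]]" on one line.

L=[[1,0,0],[0,1,0],[-1,1,1]] U=[[2,-2,-1],[0,2,-2],[0,0,2]]

  r1 -= 0·r0 → [0,2,-2]
  r2 -= -1·r0 → [0,2,0]
  r2 -= 1·r1 → [0,0,2]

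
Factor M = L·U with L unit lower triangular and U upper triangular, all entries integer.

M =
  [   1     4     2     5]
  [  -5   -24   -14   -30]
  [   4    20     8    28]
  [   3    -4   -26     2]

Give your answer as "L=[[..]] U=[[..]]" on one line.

  R1 -= -5·R0 → [0,-4,-4,-5]
  R2 -= 4·R0 → [0,4,0,8]
  R3 -= 3·R0 → [0,-16,-32,-13]
  R2 -= -1·R1 → [0,0,-4,3]
  R3 -= 4·R1 → [0,0,-16,7]
  R3 -= 4·R2 → [0,0,0,-5]

L=[[1,0,0,0],[-5,1,0,0],[4,-1,1,0],[3,4,4,1]] U=[[1,4,2,5],[0,-4,-4,-5],[0,0,-4,3],[0,0,0,-5]]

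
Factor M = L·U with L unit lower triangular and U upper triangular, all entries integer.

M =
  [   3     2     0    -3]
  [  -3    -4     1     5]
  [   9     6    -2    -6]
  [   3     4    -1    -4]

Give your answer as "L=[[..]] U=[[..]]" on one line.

  R1 -= -1·R0 → [0,-2,1,2]
  R2 -= 3·R0 → [0,0,-2,3]
  R3 -= 1·R0 → [0,2,-1,-1]
  R2 -= 0·R1 → [0,0,-2,3]
  R3 -= -1·R1 → [0,0,0,1]
  R3 -= 0·R2 → [0,0,0,1]

L=[[1,0,0,0],[-1,1,0,0],[3,0,1,0],[1,-1,0,1]] U=[[3,2,0,-3],[0,-2,1,2],[0,0,-2,3],[0,0,0,1]]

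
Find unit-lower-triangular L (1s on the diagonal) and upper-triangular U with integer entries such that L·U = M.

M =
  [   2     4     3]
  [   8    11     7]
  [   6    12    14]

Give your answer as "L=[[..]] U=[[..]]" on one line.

  r1 -= 4·r0 → [0,-5,-5]
  r2 -= 3·r0 → [0,0,5]
  r2 -= 0·r1 → [0,0,5]

L=[[1,0,0],[4,1,0],[3,0,1]] U=[[2,4,3],[0,-5,-5],[0,0,5]]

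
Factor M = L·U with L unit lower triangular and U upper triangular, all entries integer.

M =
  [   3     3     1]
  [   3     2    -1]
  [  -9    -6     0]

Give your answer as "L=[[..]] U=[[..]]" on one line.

L=[[1,0,0],[1,1,0],[-3,-3,1]] U=[[3,3,1],[0,-1,-2],[0,0,-3]]

  r1 -= 1·r0 → [0,-1,-2]
  r2 -= -3·r0 → [0,3,3]
  r2 -= -3·r1 → [0,0,-3]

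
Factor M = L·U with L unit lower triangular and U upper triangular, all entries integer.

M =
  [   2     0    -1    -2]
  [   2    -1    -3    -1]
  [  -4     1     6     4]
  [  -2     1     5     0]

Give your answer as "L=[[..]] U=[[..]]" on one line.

  row1 -= 1·row0 → [0,-1,-2,1]
  row2 -= -2·row0 → [0,1,4,0]
  row3 -= -1·row0 → [0,1,4,-2]
  row2 -= -1·row1 → [0,0,2,1]
  row3 -= -1·row1 → [0,0,2,-1]
  row3 -= 1·row2 → [0,0,0,-2]

L=[[1,0,0,0],[1,1,0,0],[-2,-1,1,0],[-1,-1,1,1]] U=[[2,0,-1,-2],[0,-1,-2,1],[0,0,2,1],[0,0,0,-2]]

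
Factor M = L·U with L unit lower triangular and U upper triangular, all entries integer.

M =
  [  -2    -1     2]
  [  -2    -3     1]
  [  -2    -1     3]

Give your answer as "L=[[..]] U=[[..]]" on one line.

L=[[1,0,0],[1,1,0],[1,0,1]] U=[[-2,-1,2],[0,-2,-1],[0,0,1]]

  R1 -= 1·R0 → [0,-2,-1]
  R2 -= 1·R0 → [0,0,1]
  R2 -= 0·R1 → [0,0,1]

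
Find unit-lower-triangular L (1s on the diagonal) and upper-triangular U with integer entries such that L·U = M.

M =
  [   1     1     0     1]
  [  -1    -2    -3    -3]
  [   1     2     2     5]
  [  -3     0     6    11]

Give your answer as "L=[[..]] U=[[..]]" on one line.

  row1 -= -1·row0 → [0,-1,-3,-2]
  row2 -= 1·row0 → [0,1,2,4]
  row3 -= -3·row0 → [0,3,6,14]
  row2 -= -1·row1 → [0,0,-1,2]
  row3 -= -3·row1 → [0,0,-3,8]
  row3 -= 3·row2 → [0,0,0,2]

L=[[1,0,0,0],[-1,1,0,0],[1,-1,1,0],[-3,-3,3,1]] U=[[1,1,0,1],[0,-1,-3,-2],[0,0,-1,2],[0,0,0,2]]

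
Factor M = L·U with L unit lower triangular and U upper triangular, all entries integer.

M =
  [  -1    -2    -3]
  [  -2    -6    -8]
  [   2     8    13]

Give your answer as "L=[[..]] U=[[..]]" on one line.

L=[[1,0,0],[2,1,0],[-2,-2,1]] U=[[-1,-2,-3],[0,-2,-2],[0,0,3]]

  R1 -= 2·R0 → [0,-2,-2]
  R2 -= -2·R0 → [0,4,7]
  R2 -= -2·R1 → [0,0,3]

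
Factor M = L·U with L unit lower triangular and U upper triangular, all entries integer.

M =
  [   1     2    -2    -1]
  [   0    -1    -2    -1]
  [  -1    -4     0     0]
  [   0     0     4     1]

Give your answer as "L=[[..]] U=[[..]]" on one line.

L=[[1,0,0,0],[0,1,0,0],[-1,2,1,0],[0,0,2,1]] U=[[1,2,-2,-1],[0,-1,-2,-1],[0,0,2,1],[0,0,0,-1]]

  row1 -= 0·row0 → [0,-1,-2,-1]
  row2 -= -1·row0 → [0,-2,-2,-1]
  row3 -= 0·row0 → [0,0,4,1]
  row2 -= 2·row1 → [0,0,2,1]
  row3 -= 0·row1 → [0,0,4,1]
  row3 -= 2·row2 → [0,0,0,-1]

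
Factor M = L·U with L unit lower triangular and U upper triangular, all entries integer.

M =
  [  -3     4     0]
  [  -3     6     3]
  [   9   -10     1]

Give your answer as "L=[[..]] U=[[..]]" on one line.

  row1 -= 1·row0 → [0,2,3]
  row2 -= -3·row0 → [0,2,1]
  row2 -= 1·row1 → [0,0,-2]

L=[[1,0,0],[1,1,0],[-3,1,1]] U=[[-3,4,0],[0,2,3],[0,0,-2]]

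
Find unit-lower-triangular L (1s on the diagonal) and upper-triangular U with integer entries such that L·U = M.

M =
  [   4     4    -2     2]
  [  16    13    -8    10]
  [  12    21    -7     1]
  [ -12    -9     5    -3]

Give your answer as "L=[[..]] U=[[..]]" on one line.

  R1 -= 4·R0 → [0,-3,0,2]
  R2 -= 3·R0 → [0,9,-1,-5]
  R3 -= -3·R0 → [0,3,-1,3]
  R2 -= -3·R1 → [0,0,-1,1]
  R3 -= -1·R1 → [0,0,-1,5]
  R3 -= 1·R2 → [0,0,0,4]

L=[[1,0,0,0],[4,1,0,0],[3,-3,1,0],[-3,-1,1,1]] U=[[4,4,-2,2],[0,-3,0,2],[0,0,-1,1],[0,0,0,4]]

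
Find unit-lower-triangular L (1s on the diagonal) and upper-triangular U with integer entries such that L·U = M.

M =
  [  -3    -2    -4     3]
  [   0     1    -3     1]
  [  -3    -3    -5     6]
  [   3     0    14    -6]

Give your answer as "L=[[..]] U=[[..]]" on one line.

  R1 -= 0·R0 → [0,1,-3,1]
  R2 -= 1·R0 → [0,-1,-1,3]
  R3 -= -1·R0 → [0,-2,10,-3]
  R2 -= -1·R1 → [0,0,-4,4]
  R3 -= -2·R1 → [0,0,4,-1]
  R3 -= -1·R2 → [0,0,0,3]

L=[[1,0,0,0],[0,1,0,0],[1,-1,1,0],[-1,-2,-1,1]] U=[[-3,-2,-4,3],[0,1,-3,1],[0,0,-4,4],[0,0,0,3]]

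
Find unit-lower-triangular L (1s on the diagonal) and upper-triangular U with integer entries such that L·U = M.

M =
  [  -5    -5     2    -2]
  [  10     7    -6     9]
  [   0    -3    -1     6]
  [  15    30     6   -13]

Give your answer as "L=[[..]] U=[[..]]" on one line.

L=[[1,0,0,0],[-2,1,0,0],[0,1,1,0],[-3,-5,2,1]] U=[[-5,-5,2,-2],[0,-3,-2,5],[0,0,1,1],[0,0,0,4]]

  R1 -= -2·R0 → [0,-3,-2,5]
  R2 -= 0·R0 → [0,-3,-1,6]
  R3 -= -3·R0 → [0,15,12,-19]
  R2 -= 1·R1 → [0,0,1,1]
  R3 -= -5·R1 → [0,0,2,6]
  R3 -= 2·R2 → [0,0,0,4]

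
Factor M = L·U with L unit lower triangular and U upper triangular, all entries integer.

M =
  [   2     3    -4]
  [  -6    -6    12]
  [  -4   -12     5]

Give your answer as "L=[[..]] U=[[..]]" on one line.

  row1 -= -3·row0 → [0,3,0]
  row2 -= -2·row0 → [0,-6,-3]
  row2 -= -2·row1 → [0,0,-3]

L=[[1,0,0],[-3,1,0],[-2,-2,1]] U=[[2,3,-4],[0,3,0],[0,0,-3]]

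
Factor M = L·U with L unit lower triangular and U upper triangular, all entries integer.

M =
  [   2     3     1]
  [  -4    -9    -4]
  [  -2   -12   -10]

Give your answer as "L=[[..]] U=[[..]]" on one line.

L=[[1,0,0],[-2,1,0],[-1,3,1]] U=[[2,3,1],[0,-3,-2],[0,0,-3]]

  row1 -= -2·row0 → [0,-3,-2]
  row2 -= -1·row0 → [0,-9,-9]
  row2 -= 3·row1 → [0,0,-3]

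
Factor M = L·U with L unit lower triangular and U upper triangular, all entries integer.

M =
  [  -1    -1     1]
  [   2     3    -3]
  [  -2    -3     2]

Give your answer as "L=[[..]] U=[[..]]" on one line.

L=[[1,0,0],[-2,1,0],[2,-1,1]] U=[[-1,-1,1],[0,1,-1],[0,0,-1]]

  row1 -= -2·row0 → [0,1,-1]
  row2 -= 2·row0 → [0,-1,0]
  row2 -= -1·row1 → [0,0,-1]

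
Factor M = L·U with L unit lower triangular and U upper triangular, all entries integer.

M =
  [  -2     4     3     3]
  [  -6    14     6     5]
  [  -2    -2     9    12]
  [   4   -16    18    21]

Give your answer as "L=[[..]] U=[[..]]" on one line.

L=[[1,0,0,0],[3,1,0,0],[1,-3,1,0],[-2,-4,-4,1]] U=[[-2,4,3,3],[0,2,-3,-4],[0,0,-3,-3],[0,0,0,-1]]

  R1 -= 3·R0 → [0,2,-3,-4]
  R2 -= 1·R0 → [0,-6,6,9]
  R3 -= -2·R0 → [0,-8,24,27]
  R2 -= -3·R1 → [0,0,-3,-3]
  R3 -= -4·R1 → [0,0,12,11]
  R3 -= -4·R2 → [0,0,0,-1]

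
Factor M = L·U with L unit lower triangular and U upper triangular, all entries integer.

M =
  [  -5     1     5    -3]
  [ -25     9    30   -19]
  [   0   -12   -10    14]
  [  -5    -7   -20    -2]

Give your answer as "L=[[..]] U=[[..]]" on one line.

L=[[1,0,0,0],[5,1,0,0],[0,-3,1,0],[1,-2,-3,1]] U=[[-5,1,5,-3],[0,4,5,-4],[0,0,5,2],[0,0,0,-1]]

  r1 -= 5·r0 → [0,4,5,-4]
  r2 -= 0·r0 → [0,-12,-10,14]
  r3 -= 1·r0 → [0,-8,-25,1]
  r2 -= -3·r1 → [0,0,5,2]
  r3 -= -2·r1 → [0,0,-15,-7]
  r3 -= -3·r2 → [0,0,0,-1]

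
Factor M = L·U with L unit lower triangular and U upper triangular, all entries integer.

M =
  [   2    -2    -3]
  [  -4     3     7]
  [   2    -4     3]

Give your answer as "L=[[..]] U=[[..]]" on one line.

L=[[1,0,0],[-2,1,0],[1,2,1]] U=[[2,-2,-3],[0,-1,1],[0,0,4]]

  R1 -= -2·R0 → [0,-1,1]
  R2 -= 1·R0 → [0,-2,6]
  R2 -= 2·R1 → [0,0,4]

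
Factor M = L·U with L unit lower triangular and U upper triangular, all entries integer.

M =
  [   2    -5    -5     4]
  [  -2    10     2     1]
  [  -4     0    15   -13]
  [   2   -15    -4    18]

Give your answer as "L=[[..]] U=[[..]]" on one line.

L=[[1,0,0,0],[-1,1,0,0],[-2,-2,1,0],[1,-2,5,1]] U=[[2,-5,-5,4],[0,5,-3,5],[0,0,-1,5],[0,0,0,-1]]

  R1 -= -1·R0 → [0,5,-3,5]
  R2 -= -2·R0 → [0,-10,5,-5]
  R3 -= 1·R0 → [0,-10,1,14]
  R2 -= -2·R1 → [0,0,-1,5]
  R3 -= -2·R1 → [0,0,-5,24]
  R3 -= 5·R2 → [0,0,0,-1]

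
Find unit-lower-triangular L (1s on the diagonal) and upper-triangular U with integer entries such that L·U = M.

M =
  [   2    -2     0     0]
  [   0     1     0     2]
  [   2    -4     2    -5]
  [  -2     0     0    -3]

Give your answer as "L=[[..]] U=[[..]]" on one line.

L=[[1,0,0,0],[0,1,0,0],[1,-2,1,0],[-1,-2,0,1]] U=[[2,-2,0,0],[0,1,0,2],[0,0,2,-1],[0,0,0,1]]

  row1 -= 0·row0 → [0,1,0,2]
  row2 -= 1·row0 → [0,-2,2,-5]
  row3 -= -1·row0 → [0,-2,0,-3]
  row2 -= -2·row1 → [0,0,2,-1]
  row3 -= -2·row1 → [0,0,0,1]
  row3 -= 0·row2 → [0,0,0,1]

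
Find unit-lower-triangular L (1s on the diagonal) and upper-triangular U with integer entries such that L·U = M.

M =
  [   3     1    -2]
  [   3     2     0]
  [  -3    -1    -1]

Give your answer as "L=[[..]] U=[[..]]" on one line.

  r1 -= 1·r0 → [0,1,2]
  r2 -= -1·r0 → [0,0,-3]
  r2 -= 0·r1 → [0,0,-3]

L=[[1,0,0],[1,1,0],[-1,0,1]] U=[[3,1,-2],[0,1,2],[0,0,-3]]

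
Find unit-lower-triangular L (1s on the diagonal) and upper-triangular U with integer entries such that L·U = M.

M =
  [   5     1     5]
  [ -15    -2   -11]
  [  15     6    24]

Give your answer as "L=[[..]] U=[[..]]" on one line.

  r1 -= -3·r0 → [0,1,4]
  r2 -= 3·r0 → [0,3,9]
  r2 -= 3·r1 → [0,0,-3]

L=[[1,0,0],[-3,1,0],[3,3,1]] U=[[5,1,5],[0,1,4],[0,0,-3]]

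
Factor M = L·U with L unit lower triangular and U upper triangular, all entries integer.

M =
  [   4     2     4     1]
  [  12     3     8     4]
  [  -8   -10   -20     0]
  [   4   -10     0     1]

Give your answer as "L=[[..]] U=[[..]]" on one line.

  r1 -= 3·r0 → [0,-3,-4,1]
  r2 -= -2·r0 → [0,-6,-12,2]
  r3 -= 1·r0 → [0,-12,-4,0]
  r2 -= 2·r1 → [0,0,-4,0]
  r3 -= 4·r1 → [0,0,12,-4]
  r3 -= -3·r2 → [0,0,0,-4]

L=[[1,0,0,0],[3,1,0,0],[-2,2,1,0],[1,4,-3,1]] U=[[4,2,4,1],[0,-3,-4,1],[0,0,-4,0],[0,0,0,-4]]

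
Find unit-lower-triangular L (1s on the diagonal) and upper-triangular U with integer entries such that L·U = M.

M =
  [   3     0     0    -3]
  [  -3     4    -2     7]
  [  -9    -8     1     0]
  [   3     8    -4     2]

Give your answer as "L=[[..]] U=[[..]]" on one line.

L=[[1,0,0,0],[-1,1,0,0],[-3,-2,1,0],[1,2,0,1]] U=[[3,0,0,-3],[0,4,-2,4],[0,0,-3,-1],[0,0,0,-3]]

  R1 -= -1·R0 → [0,4,-2,4]
  R2 -= -3·R0 → [0,-8,1,-9]
  R3 -= 1·R0 → [0,8,-4,5]
  R2 -= -2·R1 → [0,0,-3,-1]
  R3 -= 2·R1 → [0,0,0,-3]
  R3 -= 0·R2 → [0,0,0,-3]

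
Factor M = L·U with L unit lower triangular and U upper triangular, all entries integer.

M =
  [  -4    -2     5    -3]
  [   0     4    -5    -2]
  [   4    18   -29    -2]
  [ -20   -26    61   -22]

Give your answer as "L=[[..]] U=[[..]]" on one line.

  row1 -= 0·row0 → [0,4,-5,-2]
  row2 -= -1·row0 → [0,16,-24,-5]
  row3 -= 5·row0 → [0,-16,36,-7]
  row2 -= 4·row1 → [0,0,-4,3]
  row3 -= -4·row1 → [0,0,16,-15]
  row3 -= -4·row2 → [0,0,0,-3]

L=[[1,0,0,0],[0,1,0,0],[-1,4,1,0],[5,-4,-4,1]] U=[[-4,-2,5,-3],[0,4,-5,-2],[0,0,-4,3],[0,0,0,-3]]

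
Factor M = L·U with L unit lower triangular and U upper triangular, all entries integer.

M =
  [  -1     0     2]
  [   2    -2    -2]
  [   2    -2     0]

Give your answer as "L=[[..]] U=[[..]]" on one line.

L=[[1,0,0],[-2,1,0],[-2,1,1]] U=[[-1,0,2],[0,-2,2],[0,0,2]]

  r1 -= -2·r0 → [0,-2,2]
  r2 -= -2·r0 → [0,-2,4]
  r2 -= 1·r1 → [0,0,2]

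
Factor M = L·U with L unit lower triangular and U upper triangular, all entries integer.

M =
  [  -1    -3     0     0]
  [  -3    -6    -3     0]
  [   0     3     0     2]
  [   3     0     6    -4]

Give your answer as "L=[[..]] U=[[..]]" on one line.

L=[[1,0,0,0],[3,1,0,0],[0,1,1,0],[-3,-3,-1,1]] U=[[-1,-3,0,0],[0,3,-3,0],[0,0,3,2],[0,0,0,-2]]

  row1 -= 3·row0 → [0,3,-3,0]
  row2 -= 0·row0 → [0,3,0,2]
  row3 -= -3·row0 → [0,-9,6,-4]
  row2 -= 1·row1 → [0,0,3,2]
  row3 -= -3·row1 → [0,0,-3,-4]
  row3 -= -1·row2 → [0,0,0,-2]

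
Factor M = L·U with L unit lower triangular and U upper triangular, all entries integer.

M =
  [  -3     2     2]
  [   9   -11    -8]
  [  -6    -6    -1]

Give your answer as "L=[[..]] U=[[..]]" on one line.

  r1 -= -3·r0 → [0,-5,-2]
  r2 -= 2·r0 → [0,-10,-5]
  r2 -= 2·r1 → [0,0,-1]

L=[[1,0,0],[-3,1,0],[2,2,1]] U=[[-3,2,2],[0,-5,-2],[0,0,-1]]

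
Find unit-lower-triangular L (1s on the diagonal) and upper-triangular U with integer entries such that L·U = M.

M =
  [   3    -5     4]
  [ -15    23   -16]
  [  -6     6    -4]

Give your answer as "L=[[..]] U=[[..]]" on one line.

  r1 -= -5·r0 → [0,-2,4]
  r2 -= -2·r0 → [0,-4,4]
  r2 -= 2·r1 → [0,0,-4]

L=[[1,0,0],[-5,1,0],[-2,2,1]] U=[[3,-5,4],[0,-2,4],[0,0,-4]]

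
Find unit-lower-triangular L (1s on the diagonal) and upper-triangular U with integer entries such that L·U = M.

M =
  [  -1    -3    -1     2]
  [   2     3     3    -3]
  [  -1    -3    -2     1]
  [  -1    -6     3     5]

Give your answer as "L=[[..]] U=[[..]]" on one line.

  R1 -= -2·R0 → [0,-3,1,1]
  R2 -= 1·R0 → [0,0,-1,-1]
  R3 -= 1·R0 → [0,-3,4,3]
  R2 -= 0·R1 → [0,0,-1,-1]
  R3 -= 1·R1 → [0,0,3,2]
  R3 -= -3·R2 → [0,0,0,-1]

L=[[1,0,0,0],[-2,1,0,0],[1,0,1,0],[1,1,-3,1]] U=[[-1,-3,-1,2],[0,-3,1,1],[0,0,-1,-1],[0,0,0,-1]]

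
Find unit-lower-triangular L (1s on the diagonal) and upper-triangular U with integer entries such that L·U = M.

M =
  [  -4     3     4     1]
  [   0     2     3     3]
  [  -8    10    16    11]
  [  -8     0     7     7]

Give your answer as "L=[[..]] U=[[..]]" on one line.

L=[[1,0,0,0],[0,1,0,0],[2,2,1,0],[2,-3,4,1]] U=[[-4,3,4,1],[0,2,3,3],[0,0,2,3],[0,0,0,2]]

  r1 -= 0·r0 → [0,2,3,3]
  r2 -= 2·r0 → [0,4,8,9]
  r3 -= 2·r0 → [0,-6,-1,5]
  r2 -= 2·r1 → [0,0,2,3]
  r3 -= -3·r1 → [0,0,8,14]
  r3 -= 4·r2 → [0,0,0,2]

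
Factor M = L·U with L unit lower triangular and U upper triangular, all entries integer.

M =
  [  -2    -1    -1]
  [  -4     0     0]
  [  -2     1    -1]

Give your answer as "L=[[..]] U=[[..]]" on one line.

L=[[1,0,0],[2,1,0],[1,1,1]] U=[[-2,-1,-1],[0,2,2],[0,0,-2]]

  r1 -= 2·r0 → [0,2,2]
  r2 -= 1·r0 → [0,2,0]
  r2 -= 1·r1 → [0,0,-2]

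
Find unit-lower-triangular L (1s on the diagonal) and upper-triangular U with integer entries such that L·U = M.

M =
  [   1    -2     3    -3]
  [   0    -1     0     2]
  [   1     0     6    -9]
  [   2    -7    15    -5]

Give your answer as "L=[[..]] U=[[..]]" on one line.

  row1 -= 0·row0 → [0,-1,0,2]
  row2 -= 1·row0 → [0,2,3,-6]
  row3 -= 2·row0 → [0,-3,9,1]
  row2 -= -2·row1 → [0,0,3,-2]
  row3 -= 3·row1 → [0,0,9,-5]
  row3 -= 3·row2 → [0,0,0,1]

L=[[1,0,0,0],[0,1,0,0],[1,-2,1,0],[2,3,3,1]] U=[[1,-2,3,-3],[0,-1,0,2],[0,0,3,-2],[0,0,0,1]]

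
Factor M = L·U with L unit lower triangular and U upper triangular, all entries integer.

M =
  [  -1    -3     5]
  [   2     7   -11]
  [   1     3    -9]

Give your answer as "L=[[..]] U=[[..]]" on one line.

L=[[1,0,0],[-2,1,0],[-1,0,1]] U=[[-1,-3,5],[0,1,-1],[0,0,-4]]

  r1 -= -2·r0 → [0,1,-1]
  r2 -= -1·r0 → [0,0,-4]
  r2 -= 0·r1 → [0,0,-4]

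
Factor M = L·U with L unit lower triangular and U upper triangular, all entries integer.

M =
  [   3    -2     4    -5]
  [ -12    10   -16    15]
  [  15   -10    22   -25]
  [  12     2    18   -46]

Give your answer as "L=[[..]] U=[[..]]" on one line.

  r1 -= -4·r0 → [0,2,0,-5]
  r2 -= 5·r0 → [0,0,2,0]
  r3 -= 4·r0 → [0,10,2,-26]
  r2 -= 0·r1 → [0,0,2,0]
  r3 -= 5·r1 → [0,0,2,-1]
  r3 -= 1·r2 → [0,0,0,-1]

L=[[1,0,0,0],[-4,1,0,0],[5,0,1,0],[4,5,1,1]] U=[[3,-2,4,-5],[0,2,0,-5],[0,0,2,0],[0,0,0,-1]]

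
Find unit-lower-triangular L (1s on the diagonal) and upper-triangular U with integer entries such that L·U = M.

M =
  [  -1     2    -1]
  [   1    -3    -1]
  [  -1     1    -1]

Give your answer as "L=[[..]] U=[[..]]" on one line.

L=[[1,0,0],[-1,1,0],[1,1,1]] U=[[-1,2,-1],[0,-1,-2],[0,0,2]]

  r1 -= -1·r0 → [0,-1,-2]
  r2 -= 1·r0 → [0,-1,0]
  r2 -= 1·r1 → [0,0,2]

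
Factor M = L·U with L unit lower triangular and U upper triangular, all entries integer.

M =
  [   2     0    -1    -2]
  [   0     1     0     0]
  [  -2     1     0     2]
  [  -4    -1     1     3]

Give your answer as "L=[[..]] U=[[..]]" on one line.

L=[[1,0,0,0],[0,1,0,0],[-1,1,1,0],[-2,-1,1,1]] U=[[2,0,-1,-2],[0,1,0,0],[0,0,-1,0],[0,0,0,-1]]

  R1 -= 0·R0 → [0,1,0,0]
  R2 -= -1·R0 → [0,1,-1,0]
  R3 -= -2·R0 → [0,-1,-1,-1]
  R2 -= 1·R1 → [0,0,-1,0]
  R3 -= -1·R1 → [0,0,-1,-1]
  R3 -= 1·R2 → [0,0,0,-1]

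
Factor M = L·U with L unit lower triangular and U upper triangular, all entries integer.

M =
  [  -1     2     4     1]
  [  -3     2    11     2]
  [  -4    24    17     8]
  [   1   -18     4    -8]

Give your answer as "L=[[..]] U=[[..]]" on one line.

L=[[1,0,0,0],[3,1,0,0],[4,-4,1,0],[-1,4,-4,1]] U=[[-1,2,4,1],[0,-4,-1,-1],[0,0,-3,0],[0,0,0,-3]]

  r1 -= 3·r0 → [0,-4,-1,-1]
  r2 -= 4·r0 → [0,16,1,4]
  r3 -= -1·r0 → [0,-16,8,-7]
  r2 -= -4·r1 → [0,0,-3,0]
  r3 -= 4·r1 → [0,0,12,-3]
  r3 -= -4·r2 → [0,0,0,-3]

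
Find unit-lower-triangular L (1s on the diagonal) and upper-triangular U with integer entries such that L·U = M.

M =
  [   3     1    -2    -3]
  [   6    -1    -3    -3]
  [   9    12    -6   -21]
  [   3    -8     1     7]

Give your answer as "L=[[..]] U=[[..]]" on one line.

L=[[1,0,0,0],[2,1,0,0],[3,-3,1,0],[1,3,0,1]] U=[[3,1,-2,-3],[0,-3,1,3],[0,0,3,-3],[0,0,0,1]]

  row1 -= 2·row0 → [0,-3,1,3]
  row2 -= 3·row0 → [0,9,0,-12]
  row3 -= 1·row0 → [0,-9,3,10]
  row2 -= -3·row1 → [0,0,3,-3]
  row3 -= 3·row1 → [0,0,0,1]
  row3 -= 0·row2 → [0,0,0,1]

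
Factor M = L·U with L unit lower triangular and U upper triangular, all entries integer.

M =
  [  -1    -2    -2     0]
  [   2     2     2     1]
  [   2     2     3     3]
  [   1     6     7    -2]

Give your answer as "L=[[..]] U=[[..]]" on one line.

  r1 -= -2·r0 → [0,-2,-2,1]
  r2 -= -2·r0 → [0,-2,-1,3]
  r3 -= -1·r0 → [0,4,5,-2]
  r2 -= 1·r1 → [0,0,1,2]
  r3 -= -2·r1 → [0,0,1,0]
  r3 -= 1·r2 → [0,0,0,-2]

L=[[1,0,0,0],[-2,1,0,0],[-2,1,1,0],[-1,-2,1,1]] U=[[-1,-2,-2,0],[0,-2,-2,1],[0,0,1,2],[0,0,0,-2]]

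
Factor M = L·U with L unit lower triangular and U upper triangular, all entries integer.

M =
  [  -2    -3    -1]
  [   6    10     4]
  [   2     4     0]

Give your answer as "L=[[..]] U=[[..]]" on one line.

L=[[1,0,0],[-3,1,0],[-1,1,1]] U=[[-2,-3,-1],[0,1,1],[0,0,-2]]

  row1 -= -3·row0 → [0,1,1]
  row2 -= -1·row0 → [0,1,-1]
  row2 -= 1·row1 → [0,0,-2]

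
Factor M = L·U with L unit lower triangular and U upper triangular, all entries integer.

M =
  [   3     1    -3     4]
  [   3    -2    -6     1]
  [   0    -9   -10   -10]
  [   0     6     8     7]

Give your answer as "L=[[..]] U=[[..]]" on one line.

L=[[1,0,0,0],[1,1,0,0],[0,3,1,0],[0,-2,-2,1]] U=[[3,1,-3,4],[0,-3,-3,-3],[0,0,-1,-1],[0,0,0,-1]]

  row1 -= 1·row0 → [0,-3,-3,-3]
  row2 -= 0·row0 → [0,-9,-10,-10]
  row3 -= 0·row0 → [0,6,8,7]
  row2 -= 3·row1 → [0,0,-1,-1]
  row3 -= -2·row1 → [0,0,2,1]
  row3 -= -2·row2 → [0,0,0,-1]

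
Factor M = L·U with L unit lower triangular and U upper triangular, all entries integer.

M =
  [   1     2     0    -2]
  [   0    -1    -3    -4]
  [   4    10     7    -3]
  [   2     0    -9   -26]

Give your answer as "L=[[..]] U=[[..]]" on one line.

  row1 -= 0·row0 → [0,-1,-3,-4]
  row2 -= 4·row0 → [0,2,7,5]
  row3 -= 2·row0 → [0,-4,-9,-22]
  row2 -= -2·row1 → [0,0,1,-3]
  row3 -= 4·row1 → [0,0,3,-6]
  row3 -= 3·row2 → [0,0,0,3]

L=[[1,0,0,0],[0,1,0,0],[4,-2,1,0],[2,4,3,1]] U=[[1,2,0,-2],[0,-1,-3,-4],[0,0,1,-3],[0,0,0,3]]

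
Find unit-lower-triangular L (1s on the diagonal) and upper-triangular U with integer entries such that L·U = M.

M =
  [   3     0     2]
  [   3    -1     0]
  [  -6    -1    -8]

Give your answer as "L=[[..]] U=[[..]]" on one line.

  R1 -= 1·R0 → [0,-1,-2]
  R2 -= -2·R0 → [0,-1,-4]
  R2 -= 1·R1 → [0,0,-2]

L=[[1,0,0],[1,1,0],[-2,1,1]] U=[[3,0,2],[0,-1,-2],[0,0,-2]]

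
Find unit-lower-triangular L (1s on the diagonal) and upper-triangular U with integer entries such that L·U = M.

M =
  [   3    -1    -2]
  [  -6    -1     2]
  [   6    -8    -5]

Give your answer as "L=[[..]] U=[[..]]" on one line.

  row1 -= -2·row0 → [0,-3,-2]
  row2 -= 2·row0 → [0,-6,-1]
  row2 -= 2·row1 → [0,0,3]

L=[[1,0,0],[-2,1,0],[2,2,1]] U=[[3,-1,-2],[0,-3,-2],[0,0,3]]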